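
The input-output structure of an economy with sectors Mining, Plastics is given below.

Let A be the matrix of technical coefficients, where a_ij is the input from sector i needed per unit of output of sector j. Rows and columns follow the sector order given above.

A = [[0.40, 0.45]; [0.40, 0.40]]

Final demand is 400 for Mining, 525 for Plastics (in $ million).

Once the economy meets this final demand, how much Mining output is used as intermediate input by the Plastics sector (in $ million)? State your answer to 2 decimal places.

I − A =
  [   0.60    -0.45]
  [  -0.40     0.60]
det(I−A) = (0.60)(0.60) − (-0.45)(-0.40) = 0.1800
adj(I−A) = [[0.60, 0.45], [0.40, 0.60]]
(I − A)⁻¹ = adj(I−A) / det(I−A) ≈
  [   3.3333     2.5000]
  [   2.2222     3.3333]
First solve x = (I − A)⁻¹ d = adj(I−A)·d / det(I−A); in particular x_2 = (0.40·400 + 0.60·525) / 0.1800 = 475.00 / 0.1800 ≈ 2638.8889.
Intermediate flow from 1 to 2: z_12 = a_12 · x_2 = 0.45 × 475.00 / 0.1800 = 213.75 / 0.1800 = 1187.50.

z_12 = 1187.50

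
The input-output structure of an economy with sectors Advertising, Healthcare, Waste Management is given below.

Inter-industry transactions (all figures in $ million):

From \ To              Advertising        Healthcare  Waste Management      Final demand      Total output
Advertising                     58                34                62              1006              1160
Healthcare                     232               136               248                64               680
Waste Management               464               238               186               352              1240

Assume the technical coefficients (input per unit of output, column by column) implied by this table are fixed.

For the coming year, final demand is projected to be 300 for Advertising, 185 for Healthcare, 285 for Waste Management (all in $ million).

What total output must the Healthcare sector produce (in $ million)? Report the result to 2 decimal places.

Technical coefficients a_ij = z_ij / X_j:
  a_AA = 58/1160 = 0.05, a_HA = 232/1160 = 0.20, a_WA = 464/1160 = 0.40
  a_AH = 34/680 = 0.05, a_HH = 136/680 = 0.20, a_WH = 238/680 = 0.35
  a_AW = 62/1240 = 0.05, a_HW = 248/1240 = 0.20, a_WW = 186/1240 = 0.15
I − A =
  [   0.95    -0.05    -0.05]
  [  -0.20     0.80    -0.20]
  [  -0.40    -0.35     0.85]
Cofactors of I−A, C_ij = (−1)^(i+j)·(minor ij) (rows/columns in the sector order above):
  C_11 = (0.80)(0.85) − (-0.20)(-0.35) = 0.6100
  C_12 = −[(-0.20)(0.85) − (-0.20)(-0.40)] = 0.2500
  C_13 = (-0.20)(-0.35) − (0.80)(-0.40) = 0.3900
  C_21 = −[(-0.05)(0.85) − (-0.05)(-0.35)] = 0.0600
  C_22 = (0.95)(0.85) − (-0.05)(-0.40) = 0.7875
  C_23 = −[(0.95)(-0.35) − (-0.05)(-0.40)] = 0.3525
  C_31 = (-0.05)(-0.20) − (-0.05)(0.80) = 0.0500
  C_32 = −[(0.95)(-0.20) − (-0.05)(-0.20)] = 0.2000
  C_33 = (0.95)(0.80) − (-0.05)(-0.20) = 0.7500
det(I−A) = Σ_j (I−A)_1j·C_1j = (0.95)(0.6100) + (-0.05)(0.2500) + (-0.05)(0.3900) = 0.5475
adj(I−A) = Cᵀ =
  [ 0.6100   0.0600   0.0500]
  [ 0.2500   0.7875   0.2000]
  [ 0.3900   0.3525   0.7500]
(I − A)⁻¹ = adj(I−A) / det(I−A) ≈
  [   1.1142     0.1096     0.0913]
  [   0.4566     1.4384     0.3653]
  [   0.7123     0.6438     1.3699]
x = (I − A)⁻¹ d = adj(I−A)·d / det(I−A), with det(I−A) = 0.5475:
  x_A = (0.6100·300 + 0.0600·185 + 0.0500·285) / 0.5475 = 208.35 / 0.5475 ≈ 380.55
  x_H = (0.2500·300 + 0.7875·185 + 0.2000·285) / 0.5475 = 277.6875 / 0.5475 ≈ 507.19
  x_W = (0.3900·300 + 0.3525·185 + 0.7500·285) / 0.5475 = 395.9625 / 0.5475 ≈ 723.22

x_H = 507.19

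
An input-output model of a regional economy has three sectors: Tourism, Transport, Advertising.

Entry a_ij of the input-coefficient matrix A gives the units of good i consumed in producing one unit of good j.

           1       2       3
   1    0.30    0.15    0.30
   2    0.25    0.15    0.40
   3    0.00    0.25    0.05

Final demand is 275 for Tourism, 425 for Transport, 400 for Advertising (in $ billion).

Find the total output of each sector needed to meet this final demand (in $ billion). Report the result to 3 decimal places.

I − A =
  [   0.70    -0.15    -0.30]
  [  -0.25     0.85    -0.40]
  [   0.00    -0.25     0.95]
Cofactors of I−A, C_ij = (−1)^(i+j)·(minor ij) (rows/columns in the sector order above):
  C_11 = (0.85)(0.95) − (-0.40)(-0.25) = 0.7075
  C_12 = −[(-0.25)(0.95) − (-0.40)(0.00)] = 0.2375
  C_13 = (-0.25)(-0.25) − (0.85)(0.00) = 0.0625
  C_21 = −[(-0.15)(0.95) − (-0.30)(-0.25)] = 0.2175
  C_22 = (0.70)(0.95) − (-0.30)(0.00) = 0.6650
  C_23 = −[(0.70)(-0.25) − (-0.15)(0.00)] = 0.1750
  C_31 = (-0.15)(-0.40) − (-0.30)(0.85) = 0.3150
  C_32 = −[(0.70)(-0.40) − (-0.30)(-0.25)] = 0.3550
  C_33 = (0.70)(0.85) − (-0.15)(-0.25) = 0.5575
det(I−A) = Σ_j (I−A)_1j·C_1j = (0.70)(0.7075) + (-0.15)(0.2375) + (-0.30)(0.0625) = 0.440875
adj(I−A) = Cᵀ =
  [ 0.7075   0.2175   0.3150]
  [ 0.2375   0.6650   0.3550]
  [ 0.0625   0.1750   0.5575]
(I − A)⁻¹ = adj(I−A) / det(I−A) ≈
  [   1.6048     0.4933     0.7145]
  [   0.5387     1.5084     0.8052]
  [   0.1418     0.3969     1.2645]
x = (I − A)⁻¹ d = adj(I−A)·d / det(I−A), with det(I−A) = 0.440875:
  x_1 = (0.7075·275 + 0.2175·425 + 0.3150·400) / 0.440875 = 413.00 / 0.440875 ≈ 936.773
  x_2 = (0.2375·275 + 0.6650·425 + 0.3550·400) / 0.440875 = 489.9375 / 0.440875 ≈ 1111.284
  x_3 = (0.0625·275 + 0.1750·425 + 0.5575·400) / 0.440875 = 314.5625 / 0.440875 ≈ 713.496

x_1 = 936.773, x_2 = 1111.284, x_3 = 713.496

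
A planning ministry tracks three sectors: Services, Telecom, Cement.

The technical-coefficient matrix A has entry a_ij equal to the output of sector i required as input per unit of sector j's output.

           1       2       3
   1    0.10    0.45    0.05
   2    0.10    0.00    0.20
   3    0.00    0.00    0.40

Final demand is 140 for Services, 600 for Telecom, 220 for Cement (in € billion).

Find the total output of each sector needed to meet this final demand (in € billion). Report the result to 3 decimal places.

x_1 = 539.571, x_2 = 727.290, x_3 = 366.667

I − A =
  [   0.90    -0.45    -0.05]
  [  -0.10     1.00    -0.20]
  [   0.00     0.00     0.60]
Cofactors of I−A, C_ij = (−1)^(i+j)·(minor ij) (rows/columns in the sector order above):
  C_11 = (1.00)(0.60) − (-0.20)(0.00) = 0.6000
  C_12 = −[(-0.10)(0.60) − (-0.20)(0.00)] = 0.0600
  C_13 = (-0.10)(0.00) − (1.00)(0.00) = 0.0000
  C_21 = −[(-0.45)(0.60) − (-0.05)(0.00)] = 0.2700
  C_22 = (0.90)(0.60) − (-0.05)(0.00) = 0.5400
  C_23 = −[(0.90)(0.00) − (-0.45)(0.00)] = 0.0000
  C_31 = (-0.45)(-0.20) − (-0.05)(1.00) = 0.1400
  C_32 = −[(0.90)(-0.20) − (-0.05)(-0.10)] = 0.1850
  C_33 = (0.90)(1.00) − (-0.45)(-0.10) = 0.8550
det(I−A) = Σ_j (I−A)_1j·C_1j = (0.90)(0.6000) + (-0.45)(0.0600) + (-0.05)(0.0000) = 0.5130
adj(I−A) = Cᵀ =
  [ 0.6000   0.2700   0.1400]
  [ 0.0600   0.5400   0.1850]
  [ 0.0000   0.0000   0.8550]
(I − A)⁻¹ = adj(I−A) / det(I−A) ≈
  [   1.1696     0.5263     0.2729]
  [   0.1170     1.0526     0.3606]
  [   0.0000     0.0000     1.6667]
x = (I − A)⁻¹ d = adj(I−A)·d / det(I−A), with det(I−A) = 0.5130:
  x_1 = (0.6000·140 + 0.2700·600 + 0.1400·220) / 0.5130 = 276.80 / 0.5130 ≈ 539.571
  x_2 = (0.0600·140 + 0.5400·600 + 0.1850·220) / 0.5130 = 373.10 / 0.5130 ≈ 727.290
  x_3 = (0.0000·140 + 0.0000·600 + 0.8550·220) / 0.5130 = 188.10 / 0.5130 ≈ 366.667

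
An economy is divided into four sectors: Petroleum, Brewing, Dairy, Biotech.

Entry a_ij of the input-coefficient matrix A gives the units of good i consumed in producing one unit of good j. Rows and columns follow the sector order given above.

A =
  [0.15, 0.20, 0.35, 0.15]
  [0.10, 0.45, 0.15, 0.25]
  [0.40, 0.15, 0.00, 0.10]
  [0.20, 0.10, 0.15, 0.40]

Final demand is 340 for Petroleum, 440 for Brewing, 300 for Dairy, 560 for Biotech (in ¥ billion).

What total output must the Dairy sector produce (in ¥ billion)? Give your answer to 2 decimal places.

x_3 = 1997.60

I − A =
  [   0.85    -0.20    -0.35    -0.15]
  [  -0.10     0.55    -0.15    -0.25]
  [  -0.40    -0.15     1.00    -0.10]
  [  -0.20    -0.10    -0.15     0.60]
Compute the cofactors C_ij = (−1)^(i+j)·(3×3 minor ij) of I−A; the adjugate is their transpose:
adj(I−A) = Cᵀ =
  [ 0.276125   0.170375   0.146875   0.164500]
  [ 0.162500   0.367250   0.144625   0.217750]
  [ 0.150500   0.138500   0.219250   0.131875]
  [ 0.156750   0.152625   0.127875   0.334125]
det(I−A) = Σ_j (I−A)_1j·C_1j = (0.85)(0.276125) + (-0.20)(0.162500) + (-0.35)(0.150500) + (-0.15)(0.156750) = 0.12601875
(I − A)⁻¹ = adj(I−A) / det(I−A) ≈
  [   2.1911     1.3520     1.1655     1.3054]
  [   1.2895     2.9142     1.1476     1.7279]
  [   1.1943     1.0990     1.7398     1.0465]
  [   1.2439     1.2111     1.0147     2.6514]
x = (I − A)⁻¹ d = adj(I−A)·d / det(I−A), with det(I−A) = 0.12601875:
  x_1 = (0.276125·340 + 0.170375·440 + 0.146875·300 + 0.164500·560) / 0.12601875 = 305.03 / 0.12601875 ≈ 2420.51
  x_2 = (0.162500·340 + 0.367250·440 + 0.144625·300 + 0.217750·560) / 0.12601875 = 382.1675 / 0.12601875 ≈ 3032.62
  x_3 = (0.150500·340 + 0.138500·440 + 0.219250·300 + 0.131875·560) / 0.12601875 = 251.735 / 0.12601875 ≈ 1997.60
  x_4 = (0.156750·340 + 0.152625·440 + 0.127875·300 + 0.334125·560) / 0.12601875 = 345.9225 / 0.12601875 ≈ 2745.01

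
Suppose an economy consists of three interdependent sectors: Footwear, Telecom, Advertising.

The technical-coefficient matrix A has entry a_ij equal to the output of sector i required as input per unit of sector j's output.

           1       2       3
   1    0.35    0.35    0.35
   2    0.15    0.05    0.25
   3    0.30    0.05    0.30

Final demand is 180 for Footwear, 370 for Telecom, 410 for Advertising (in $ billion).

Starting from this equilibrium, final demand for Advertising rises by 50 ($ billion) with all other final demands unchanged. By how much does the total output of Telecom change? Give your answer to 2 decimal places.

I − A =
  [   0.65    -0.35    -0.35]
  [  -0.15     0.95    -0.25]
  [  -0.30    -0.05     0.70]
Cofactors of I−A, C_ij = (−1)^(i+j)·(minor ij) (rows/columns in the sector order above):
  C_11 = (0.95)(0.70) − (-0.25)(-0.05) = 0.6525
  C_12 = −[(-0.15)(0.70) − (-0.25)(-0.30)] = 0.1800
  C_13 = (-0.15)(-0.05) − (0.95)(-0.30) = 0.2925
  C_21 = −[(-0.35)(0.70) − (-0.35)(-0.05)] = 0.2625
  C_22 = (0.65)(0.70) − (-0.35)(-0.30) = 0.3500
  C_23 = −[(0.65)(-0.05) − (-0.35)(-0.30)] = 0.1375
  C_31 = (-0.35)(-0.25) − (-0.35)(0.95) = 0.4200
  C_32 = −[(0.65)(-0.25) − (-0.35)(-0.15)] = 0.2150
  C_33 = (0.65)(0.95) − (-0.35)(-0.15) = 0.5650
det(I−A) = Σ_j (I−A)_1j·C_1j = (0.65)(0.6525) + (-0.35)(0.1800) + (-0.35)(0.2925) = 0.25875
adj(I−A) = Cᵀ =
  [ 0.6525   0.2625   0.4200]
  [ 0.1800   0.3500   0.2150]
  [ 0.2925   0.1375   0.5650]
(I − A)⁻¹ = adj(I−A) / det(I−A) ≈
  [   2.5217     1.0145     1.6232]
  [   0.6957     1.3527     0.8309]
  [   1.1304     0.5314     2.1836]
Δx = (I − A)⁻¹ Δd with Δd having +50 in the Advertising component and 0 elsewhere.
So Δx_2 = L_23 · (+50), where L_23 = adj(I−A)_23 / det(I−A) = 0.2150 / 0.25875.
Δx_2 = 0.2150 × (+50) / 0.25875 = 10.75 / 0.25875 ≈ 41.55.

Δx_2 = 41.55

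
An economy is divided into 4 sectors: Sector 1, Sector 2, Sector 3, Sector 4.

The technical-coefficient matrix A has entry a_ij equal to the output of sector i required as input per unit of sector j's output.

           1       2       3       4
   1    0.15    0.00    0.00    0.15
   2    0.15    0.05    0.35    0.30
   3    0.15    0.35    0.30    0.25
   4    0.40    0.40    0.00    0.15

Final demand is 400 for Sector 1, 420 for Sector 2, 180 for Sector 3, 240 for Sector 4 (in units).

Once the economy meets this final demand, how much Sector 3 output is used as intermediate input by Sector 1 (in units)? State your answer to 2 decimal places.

I − A =
  [   0.85     0.00     0.00    -0.15]
  [  -0.15     0.95    -0.35    -0.30]
  [  -0.15    -0.35     0.70    -0.25]
  [  -0.40    -0.40     0.00     0.85]
Compute the cofactors C_ij = (−1)^(i+j)·(3×3 minor ij) of I−A; the adjugate is their transpose:
adj(I−A) = Cᵀ =
  [ 0.342125   0.042000   0.021000   0.081375]
  [ 0.252875   0.463750   0.231875   0.276500]
  [ 0.299750   0.325875   0.518375   0.320375]
  [ 0.280000   0.238000   0.119000   0.461125]
det(I−A) = Σ_j (I−A)_1j·C_1j = (0.85)(0.342125) + (0.00)(0.252875) + (0.00)(0.299750) + (-0.15)(0.280000) = 0.24880625
(I − A)⁻¹ = adj(I−A) / det(I−A) ≈
  [   1.3751     0.1688     0.0844     0.3271]
  [   1.0164     1.8639     0.9320     1.1113]
  [   1.2048     1.3098     2.0834     1.2876]
  [   1.1254     0.9566     0.4783     1.8533]
First solve x = (I − A)⁻¹ d = adj(I−A)·d / det(I−A); in particular x_1 = (0.342125·400 + 0.042000·420 + 0.021000·180 + 0.081375·240) / 0.24880625 = 177.80 / 0.24880625 ≈ 714.6123.
Intermediate flow from 3 to 1: z_31 = a_31 · x_1 = 0.15 × 177.80 / 0.24880625 = 26.67 / 0.24880625 ≈ 107.19.

z_31 = 107.19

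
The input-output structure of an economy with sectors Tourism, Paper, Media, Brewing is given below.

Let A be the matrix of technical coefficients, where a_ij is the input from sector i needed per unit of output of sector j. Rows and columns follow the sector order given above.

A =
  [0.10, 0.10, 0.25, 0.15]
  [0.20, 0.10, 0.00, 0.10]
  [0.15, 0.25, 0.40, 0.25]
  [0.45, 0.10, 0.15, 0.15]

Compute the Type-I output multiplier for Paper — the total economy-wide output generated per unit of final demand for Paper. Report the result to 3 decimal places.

I − A =
  [   0.90    -0.10    -0.25    -0.15]
  [  -0.20     0.90     0.00    -0.10]
  [  -0.15    -0.25     0.60    -0.25]
  [  -0.45    -0.10    -0.15     0.85]
Compute the cofactors C_ij = (−1)^(i+j)·(3×3 minor ij) of I−A; the adjugate is their transpose:
adj(I−A) = Cᵀ =
  [ 0.415500   0.121250   0.210500   0.149500]
  [ 0.123750   0.321375   0.071750   0.080750]
  [ 0.273250   0.223125   0.594250   0.249250]
  [ 0.282750   0.141375   0.224750   0.427750]
det(I−A) = Σ_j (I−A)_1j·C_1j = (0.90)(0.415500) + (-0.10)(0.123750) + (-0.25)(0.273250) + (-0.15)(0.282750) = 0.25085
(I − A)⁻¹ = adj(I−A) / det(I−A) ≈
  [   1.6564     0.4834     0.8391     0.5960]
  [   0.4933     1.2811     0.2860     0.3219]
  [   1.0893     0.8895     2.3689     0.9936]
  [   1.1272     0.5636     0.8960     1.7052]
The output multiplier for sector j is the column-j sum of the Leontief inverse (I − A)⁻¹ = adj(I−A) / det(I−A).
Column 2 of adj(I−A): (0.121250, 0.321375, 0.223125, 0.141375); det(I−A) = 0.25085.
m_2 = (0.121250 + 0.321375 + 0.223125 + 0.141375) / 0.25085 = 0.807125 / 0.25085 ≈ 3.218.

m_2 = 3.218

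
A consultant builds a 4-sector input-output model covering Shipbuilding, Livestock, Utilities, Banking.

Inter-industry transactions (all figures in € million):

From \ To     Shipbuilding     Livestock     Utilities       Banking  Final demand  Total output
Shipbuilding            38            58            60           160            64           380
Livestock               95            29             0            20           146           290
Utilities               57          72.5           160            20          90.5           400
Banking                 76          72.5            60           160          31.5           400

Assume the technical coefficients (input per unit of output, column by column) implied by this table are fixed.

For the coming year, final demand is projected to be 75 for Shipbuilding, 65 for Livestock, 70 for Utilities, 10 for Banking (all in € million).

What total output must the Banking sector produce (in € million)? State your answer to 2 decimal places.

Technical coefficients a_ij = z_ij / X_j:
  a_11 = 38/380 = 0.10, a_21 = 95/380 = 0.25, a_31 = 57/380 = 0.15, a_41 = 76/380 = 0.20
  a_12 = 58/290 = 0.20, a_22 = 29/290 = 0.10, a_32 = 72.5/290 = 0.25, a_42 = 72.5/290 = 0.25
  a_13 = 60/400 = 0.15, a_23 = 0/400 = 0.00, a_33 = 160/400 = 0.40, a_43 = 60/400 = 0.15
  a_14 = 160/400 = 0.40, a_24 = 20/400 = 0.05, a_34 = 20/400 = 0.05, a_44 = 160/400 = 0.40
I − A =
  [   0.90    -0.20    -0.15    -0.40]
  [  -0.25     0.90     0.00    -0.05]
  [  -0.15    -0.25     0.60    -0.05]
  [  -0.20    -0.25    -0.15     0.60]
Compute the cofactors C_ij = (−1)^(i+j)·(3×3 minor ij) of I−A; the adjugate is their transpose:
adj(I−A) = Cᵀ =
  [ 0.307875   0.169875   0.134625   0.230625]
  [ 0.095250   0.245250   0.045750   0.087750]
  [ 0.131250   0.161250   0.345750   0.129750]
  [ 0.175125   0.199125   0.150375   0.426375]
det(I−A) = Σ_j (I−A)_1j·C_1j = (0.90)(0.307875) + (-0.20)(0.095250) + (-0.15)(0.131250) + (-0.40)(0.175125) = 0.1683
(I − A)⁻¹ = adj(I−A) / det(I−A) ≈
  [   1.8293     1.0094     0.7999     1.3703]
  [   0.5660     1.4572     0.2718     0.5214]
  [   0.7799     0.9581     2.0544     0.7709]
  [   1.0406     1.1832     0.8935     2.5334]
x = (I − A)⁻¹ d = adj(I−A)·d / det(I−A), with det(I−A) = 0.1683:
  x_1 = (0.307875·75 + 0.169875·65 + 0.134625·70 + 0.230625·10) / 0.1683 = 45.8625 / 0.1683 ≈ 272.50
  x_2 = (0.095250·75 + 0.245250·65 + 0.045750·70 + 0.087750·10) / 0.1683 = 27.165 / 0.1683 ≈ 161.41
  x_3 = (0.131250·75 + 0.161250·65 + 0.345750·70 + 0.129750·10) / 0.1683 = 45.825 / 0.1683 ≈ 272.28
  x_4 = (0.175125·75 + 0.199125·65 + 0.150375·70 + 0.426375·10) / 0.1683 = 40.8675 / 0.1683 ≈ 242.83

x_4 = 242.83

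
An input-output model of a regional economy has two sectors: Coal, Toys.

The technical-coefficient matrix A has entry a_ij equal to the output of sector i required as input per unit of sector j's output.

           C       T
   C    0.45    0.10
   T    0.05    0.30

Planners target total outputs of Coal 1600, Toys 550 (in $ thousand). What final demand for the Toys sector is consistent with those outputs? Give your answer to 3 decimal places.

d_T = 305.000

I − A =
  [   0.55    -0.10]
  [  -0.05     0.70]
d = (I − A) x:
  d_C = (+0.55)·1600 + (-0.10)·550 = 825.000
  d_T = (-0.05)·1600 + (+0.70)·550 = 305.000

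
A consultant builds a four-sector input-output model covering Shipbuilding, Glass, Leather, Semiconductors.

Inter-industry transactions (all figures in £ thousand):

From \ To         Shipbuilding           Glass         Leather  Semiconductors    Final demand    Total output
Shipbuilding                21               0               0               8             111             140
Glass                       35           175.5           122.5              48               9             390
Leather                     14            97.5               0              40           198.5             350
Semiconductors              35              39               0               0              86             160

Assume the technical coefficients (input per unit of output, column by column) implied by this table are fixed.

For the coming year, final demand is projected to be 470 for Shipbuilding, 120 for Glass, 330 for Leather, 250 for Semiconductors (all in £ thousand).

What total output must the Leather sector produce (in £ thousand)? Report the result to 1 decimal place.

Technical coefficients a_ij = z_ij / X_j:
  a_11 = 21/140 = 0.15, a_21 = 35/140 = 0.25, a_31 = 14/140 = 0.10, a_41 = 35/140 = 0.25
  a_12 = 0/390 = 0.00, a_22 = 175.5/390 = 0.45, a_32 = 97.5/390 = 0.25, a_42 = 39/390 = 0.10
  a_13 = 0/350 = 0.00, a_23 = 122.5/350 = 0.35, a_33 = 0/350 = 0.00, a_43 = 0/350 = 0.00
  a_14 = 8/160 = 0.05, a_24 = 48/160 = 0.30, a_34 = 40/160 = 0.25, a_44 = 0/160 = 0.00
I − A =
  [   0.85     0.00     0.00    -0.05]
  [  -0.25     0.55    -0.35    -0.30]
  [  -0.10    -0.25     1.00    -0.25]
  [  -0.25    -0.10     0.00     1.00]
Compute the cofactors C_ij = (−1)^(i+j)·(3×3 minor ij) of I−A; the adjugate is their transpose:
adj(I−A) = Cᵀ =
  [ 0.423750   0.005000   0.001750   0.023125]
  [ 0.381875   0.837500   0.293125   0.343625]
  [ 0.173875   0.231125   0.433875   0.186500]
  [ 0.144125   0.085000   0.029750   0.393125]
det(I−A) = Σ_j (I−A)_1j·C_1j = (0.85)(0.423750) + (0.00)(0.381875) + (0.00)(0.173875) + (-0.05)(0.144125) = 0.35298125
(I − A)⁻¹ = adj(I−A) / det(I−A) ≈
  [   1.2005     0.0142     0.0050     0.0655]
  [   1.0819     2.3726     0.8304     0.9735]
  [   0.4926     0.6548     1.2292     0.5284]
  [   0.4083     0.2408     0.0843     1.1137]
x = (I − A)⁻¹ d = adj(I−A)·d / det(I−A), with det(I−A) = 0.35298125:
  x_1 = (0.423750·470 + 0.005000·120 + 0.001750·330 + 0.023125·250) / 0.35298125 = 206.12125 / 0.35298125 ≈ 583.9
  x_2 = (0.381875·470 + 0.837500·120 + 0.293125·330 + 0.343625·250) / 0.35298125 = 462.61875 / 0.35298125 ≈ 1310.6
  x_3 = (0.173875·470 + 0.231125·120 + 0.433875·330 + 0.186500·250) / 0.35298125 = 299.26 / 0.35298125 ≈ 847.8
  x_4 = (0.144125·470 + 0.085000·120 + 0.029750·330 + 0.393125·250) / 0.35298125 = 186.0375 / 0.35298125 ≈ 527.0

x_3 = 847.8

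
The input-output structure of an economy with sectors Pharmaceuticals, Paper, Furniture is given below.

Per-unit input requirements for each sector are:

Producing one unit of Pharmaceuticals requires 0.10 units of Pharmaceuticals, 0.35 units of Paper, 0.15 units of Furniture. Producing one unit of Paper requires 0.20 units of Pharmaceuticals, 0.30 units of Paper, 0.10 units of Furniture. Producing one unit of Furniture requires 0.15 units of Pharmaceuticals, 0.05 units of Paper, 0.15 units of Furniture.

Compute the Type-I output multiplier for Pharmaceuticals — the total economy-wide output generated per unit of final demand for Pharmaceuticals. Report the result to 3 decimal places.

I − A =
  [   0.90    -0.20    -0.15]
  [  -0.35     0.70    -0.05]
  [  -0.15    -0.10     0.85]
Cofactors of I−A, C_ij = (−1)^(i+j)·(minor ij) (rows/columns in the sector order above):
  C_11 = (0.70)(0.85) − (-0.05)(-0.10) = 0.5900
  C_12 = −[(-0.35)(0.85) − (-0.05)(-0.15)] = 0.3050
  C_13 = (-0.35)(-0.10) − (0.70)(-0.15) = 0.1400
  C_21 = −[(-0.20)(0.85) − (-0.15)(-0.10)] = 0.1850
  C_22 = (0.90)(0.85) − (-0.15)(-0.15) = 0.7425
  C_23 = −[(0.90)(-0.10) − (-0.20)(-0.15)] = 0.1200
  C_31 = (-0.20)(-0.05) − (-0.15)(0.70) = 0.1150
  C_32 = −[(0.90)(-0.05) − (-0.15)(-0.35)] = 0.0975
  C_33 = (0.90)(0.70) − (-0.20)(-0.35) = 0.5600
det(I−A) = Σ_j (I−A)_1j·C_1j = (0.90)(0.5900) + (-0.20)(0.3050) + (-0.15)(0.1400) = 0.4490
adj(I−A) = Cᵀ =
  [ 0.5900   0.1850   0.1150]
  [ 0.3050   0.7425   0.0975]
  [ 0.1400   0.1200   0.5600]
(I − A)⁻¹ = adj(I−A) / det(I−A) ≈
  [   1.3140     0.4120     0.2561]
  [   0.6793     1.6537     0.2171]
  [   0.3118     0.2673     1.2472]
The output multiplier for sector j is the column-j sum of the Leontief inverse (I − A)⁻¹ = adj(I−A) / det(I−A).
Column 1 of adj(I−A): (0.5900, 0.3050, 0.1400); det(I−A) = 0.4490.
m_1 = (0.5900 + 0.3050 + 0.1400) / 0.4490 = 1.035 / 0.4490 ≈ 2.305.

m_1 = 2.305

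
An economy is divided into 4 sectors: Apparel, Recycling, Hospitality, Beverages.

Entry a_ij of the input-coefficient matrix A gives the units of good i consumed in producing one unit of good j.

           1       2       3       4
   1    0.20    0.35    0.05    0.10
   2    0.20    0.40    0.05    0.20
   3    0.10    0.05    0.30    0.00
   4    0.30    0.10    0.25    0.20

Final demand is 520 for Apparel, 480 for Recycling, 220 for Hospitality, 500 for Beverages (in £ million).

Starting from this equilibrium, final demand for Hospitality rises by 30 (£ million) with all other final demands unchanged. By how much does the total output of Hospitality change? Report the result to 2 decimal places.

I − A =
  [   0.80    -0.35    -0.05    -0.10]
  [  -0.20     0.60    -0.05    -0.20]
  [  -0.10    -0.05     0.70     0.00]
  [  -0.30    -0.10    -0.25     0.80]
Compute the cofactors C_ij = (−1)^(i+j)·(3×3 minor ij) of I−A; the adjugate is their transpose:
adj(I−A) = Cᵀ =
  [ 0.31750   0.20625   0.07000   0.09125]
  [ 0.16300   0.42050   0.08650   0.12550]
  [ 0.05700   0.05950   0.27100   0.02200]
  [ 0.15725   0.14850   0.12175   0.27975]
det(I−A) = Σ_j (I−A)_1j·C_1j = (0.80)(0.31750) + (-0.35)(0.16300) + (-0.05)(0.05700) + (-0.10)(0.15725) = 0.178375
(I − A)⁻¹ = adj(I−A) / det(I−A) ≈
  [   1.7800     1.1563     0.3924     0.5116]
  [   0.9138     2.3574     0.4849     0.7036]
  [   0.3196     0.3336     1.5193     0.1233]
  [   0.8816     0.8325     0.6826     1.5683]
Δx = (I − A)⁻¹ Δd with Δd having +30 in the Hospitality component and 0 elsewhere.
So Δx_3 = L_33 · (+30), where L_33 = adj(I−A)_33 / det(I−A) = 0.27100 / 0.178375.
Δx_3 = 0.27100 × (+30) / 0.178375 = 8.13 / 0.178375 ≈ 45.58.

Δx_3 = 45.58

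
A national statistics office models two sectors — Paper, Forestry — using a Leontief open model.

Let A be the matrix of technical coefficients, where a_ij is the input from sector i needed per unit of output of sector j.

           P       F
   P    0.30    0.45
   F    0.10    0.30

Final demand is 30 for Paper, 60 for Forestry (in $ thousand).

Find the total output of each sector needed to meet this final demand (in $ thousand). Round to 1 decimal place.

x_P = 107.9, x_F = 101.1

I − A =
  [   0.70    -0.45]
  [  -0.10     0.70]
det(I−A) = (0.70)(0.70) − (-0.45)(-0.10) = 0.4450
adj(I−A) = [[0.70, 0.45], [0.10, 0.70]]
(I − A)⁻¹ = adj(I−A) / det(I−A) ≈
  [   1.5730     1.0112]
  [   0.2247     1.5730]
x = (I − A)⁻¹ d = adj(I−A)·d / det(I−A), with det(I−A) = 0.4450:
  x_P = (0.70·30 + 0.45·60) / 0.4450 = 48.00 / 0.4450 ≈ 107.9
  x_F = (0.10·30 + 0.70·60) / 0.4450 = 45.00 / 0.4450 ≈ 101.1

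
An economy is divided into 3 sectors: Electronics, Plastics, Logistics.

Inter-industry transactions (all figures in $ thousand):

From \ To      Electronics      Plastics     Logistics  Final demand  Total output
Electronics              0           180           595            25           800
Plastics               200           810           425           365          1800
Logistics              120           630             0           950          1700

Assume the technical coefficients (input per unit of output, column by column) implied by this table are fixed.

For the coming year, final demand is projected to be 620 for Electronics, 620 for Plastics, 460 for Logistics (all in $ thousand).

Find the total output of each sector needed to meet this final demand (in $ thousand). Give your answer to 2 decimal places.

x_E = 1402.14, x_P = 2460.79, x_L = 1531.60

Technical coefficients a_ij = z_ij / X_j:
  a_EE = 0/800 = 0.00, a_PE = 200/800 = 0.25, a_LE = 120/800 = 0.15
  a_EP = 180/1800 = 0.10, a_PP = 810/1800 = 0.45, a_LP = 630/1800 = 0.35
  a_EL = 595/1700 = 0.35, a_PL = 425/1700 = 0.25, a_LL = 0/1700 = 0.00
I − A =
  [   1.00    -0.10    -0.35]
  [  -0.25     0.55    -0.25]
  [  -0.15    -0.35     1.00]
Cofactors of I−A, C_ij = (−1)^(i+j)·(minor ij) (rows/columns in the sector order above):
  C_11 = (0.55)(1.00) − (-0.25)(-0.35) = 0.4625
  C_12 = −[(-0.25)(1.00) − (-0.25)(-0.15)] = 0.2875
  C_13 = (-0.25)(-0.35) − (0.55)(-0.15) = 0.1700
  C_21 = −[(-0.10)(1.00) − (-0.35)(-0.35)] = 0.2225
  C_22 = (1.00)(1.00) − (-0.35)(-0.15) = 0.9475
  C_23 = −[(1.00)(-0.35) − (-0.10)(-0.15)] = 0.3650
  C_31 = (-0.10)(-0.25) − (-0.35)(0.55) = 0.2175
  C_32 = −[(1.00)(-0.25) − (-0.35)(-0.25)] = 0.3375
  C_33 = (1.00)(0.55) − (-0.10)(-0.25) = 0.5250
det(I−A) = Σ_j (I−A)_1j·C_1j = (1.00)(0.4625) + (-0.10)(0.2875) + (-0.35)(0.1700) = 0.37425
adj(I−A) = Cᵀ =
  [ 0.4625   0.2225   0.2175]
  [ 0.2875   0.9475   0.3375]
  [ 0.1700   0.3650   0.5250]
(I − A)⁻¹ = adj(I−A) / det(I−A) ≈
  [   1.2358     0.5945     0.5812]
  [   0.7682     2.5317     0.9018]
  [   0.4542     0.9753     1.4028]
x = (I − A)⁻¹ d = adj(I−A)·d / det(I−A), with det(I−A) = 0.37425:
  x_E = (0.4625·620 + 0.2225·620 + 0.2175·460) / 0.37425 = 524.75 / 0.37425 ≈ 1402.14
  x_P = (0.2875·620 + 0.9475·620 + 0.3375·460) / 0.37425 = 920.95 / 0.37425 ≈ 2460.79
  x_L = (0.1700·620 + 0.3650·620 + 0.5250·460) / 0.37425 = 573.20 / 0.37425 ≈ 1531.60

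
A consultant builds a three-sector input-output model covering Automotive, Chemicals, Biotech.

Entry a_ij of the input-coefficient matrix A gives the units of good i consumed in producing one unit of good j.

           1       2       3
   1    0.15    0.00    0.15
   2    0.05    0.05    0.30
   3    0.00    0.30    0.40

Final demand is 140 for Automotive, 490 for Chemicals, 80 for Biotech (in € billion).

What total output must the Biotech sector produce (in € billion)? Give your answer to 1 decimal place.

I − A =
  [   0.85     0.00    -0.15]
  [  -0.05     0.95    -0.30]
  [   0.00    -0.30     0.60]
Cofactors of I−A, C_ij = (−1)^(i+j)·(minor ij) (rows/columns in the sector order above):
  C_11 = (0.95)(0.60) − (-0.30)(-0.30) = 0.4800
  C_12 = −[(-0.05)(0.60) − (-0.30)(0.00)] = 0.0300
  C_13 = (-0.05)(-0.30) − (0.95)(0.00) = 0.0150
  C_21 = −[(0.00)(0.60) − (-0.15)(-0.30)] = 0.0450
  C_22 = (0.85)(0.60) − (-0.15)(0.00) = 0.5100
  C_23 = −[(0.85)(-0.30) − (0.00)(0.00)] = 0.2550
  C_31 = (0.00)(-0.30) − (-0.15)(0.95) = 0.1425
  C_32 = −[(0.85)(-0.30) − (-0.15)(-0.05)] = 0.2625
  C_33 = (0.85)(0.95) − (0.00)(-0.05) = 0.8075
det(I−A) = Σ_j (I−A)_1j·C_1j = (0.85)(0.4800) + (0.00)(0.0300) + (-0.15)(0.0150) = 0.40575
adj(I−A) = Cᵀ =
  [ 0.4800   0.0450   0.1425]
  [ 0.0300   0.5100   0.2625]
  [ 0.0150   0.2550   0.8075]
(I − A)⁻¹ = adj(I−A) / det(I−A) ≈
  [   1.1830     0.1109     0.3512]
  [   0.0739     1.2569     0.6470]
  [   0.0370     0.6285     1.9901]
x = (I − A)⁻¹ d = adj(I−A)·d / det(I−A), with det(I−A) = 0.40575:
  x_1 = (0.4800·140 + 0.0450·490 + 0.1425·80) / 0.40575 = 100.65 / 0.40575 ≈ 248.1
  x_2 = (0.0300·140 + 0.5100·490 + 0.2625·80) / 0.40575 = 275.10 / 0.40575 ≈ 678.0
  x_3 = (0.0150·140 + 0.2550·490 + 0.8075·80) / 0.40575 = 191.65 / 0.40575 ≈ 472.3

x_3 = 472.3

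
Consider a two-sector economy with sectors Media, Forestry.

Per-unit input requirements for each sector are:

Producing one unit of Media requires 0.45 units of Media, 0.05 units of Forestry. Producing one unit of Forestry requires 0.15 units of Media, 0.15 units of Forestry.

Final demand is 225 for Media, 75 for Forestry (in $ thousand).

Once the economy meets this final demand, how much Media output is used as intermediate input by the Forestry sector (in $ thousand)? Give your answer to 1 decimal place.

z_MF = 17.1

I − A =
  [   0.55    -0.15]
  [  -0.05     0.85]
det(I−A) = (0.55)(0.85) − (-0.15)(-0.05) = 0.4600
adj(I−A) = [[0.85, 0.15], [0.05, 0.55]]
(I − A)⁻¹ = adj(I−A) / det(I−A) ≈
  [   1.8478     0.3261]
  [   0.1087     1.1957]
First solve x = (I − A)⁻¹ d = adj(I−A)·d / det(I−A); in particular x_F = (0.05·225 + 0.55·75) / 0.4600 = 52.50 / 0.4600 ≈ 114.130.
Intermediate flow from M to F: z_MF = a_MF · x_F = 0.15 × 52.50 / 0.4600 = 7.875 / 0.4600 ≈ 17.1.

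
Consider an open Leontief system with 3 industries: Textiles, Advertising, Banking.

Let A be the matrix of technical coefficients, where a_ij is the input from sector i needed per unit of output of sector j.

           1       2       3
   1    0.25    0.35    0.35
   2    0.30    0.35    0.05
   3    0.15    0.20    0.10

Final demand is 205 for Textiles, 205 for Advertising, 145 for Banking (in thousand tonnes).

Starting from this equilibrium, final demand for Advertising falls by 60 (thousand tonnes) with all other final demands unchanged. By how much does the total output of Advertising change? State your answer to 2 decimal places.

Δx_2 = -133.87

I − A =
  [   0.75    -0.35    -0.35]
  [  -0.30     0.65    -0.05]
  [  -0.15    -0.20     0.90]
Cofactors of I−A, C_ij = (−1)^(i+j)·(minor ij) (rows/columns in the sector order above):
  C_11 = (0.65)(0.90) − (-0.05)(-0.20) = 0.5750
  C_12 = −[(-0.30)(0.90) − (-0.05)(-0.15)] = 0.2775
  C_13 = (-0.30)(-0.20) − (0.65)(-0.15) = 0.1575
  C_21 = −[(-0.35)(0.90) − (-0.35)(-0.20)] = 0.3850
  C_22 = (0.75)(0.90) − (-0.35)(-0.15) = 0.6225
  C_23 = −[(0.75)(-0.20) − (-0.35)(-0.15)] = 0.2025
  C_31 = (-0.35)(-0.05) − (-0.35)(0.65) = 0.2450
  C_32 = −[(0.75)(-0.05) − (-0.35)(-0.30)] = 0.1425
  C_33 = (0.75)(0.65) − (-0.35)(-0.30) = 0.3825
det(I−A) = Σ_j (I−A)_1j·C_1j = (0.75)(0.5750) + (-0.35)(0.2775) + (-0.35)(0.1575) = 0.2790
adj(I−A) = Cᵀ =
  [ 0.5750   0.3850   0.2450]
  [ 0.2775   0.6225   0.1425]
  [ 0.1575   0.2025   0.3825]
(I − A)⁻¹ = adj(I−A) / det(I−A) ≈
  [   2.0609     1.3799     0.8781]
  [   0.9946     2.2312     0.5108]
  [   0.5645     0.7258     1.3710]
Δx = (I − A)⁻¹ Δd with Δd having -60 in the Advertising component and 0 elsewhere.
So Δx_2 = L_22 · (-60), where L_22 = adj(I−A)_22 / det(I−A) = 0.6225 / 0.2790.
Δx_2 = 0.6225 × (-60) / 0.2790 = -37.35 / 0.2790 ≈ -133.87.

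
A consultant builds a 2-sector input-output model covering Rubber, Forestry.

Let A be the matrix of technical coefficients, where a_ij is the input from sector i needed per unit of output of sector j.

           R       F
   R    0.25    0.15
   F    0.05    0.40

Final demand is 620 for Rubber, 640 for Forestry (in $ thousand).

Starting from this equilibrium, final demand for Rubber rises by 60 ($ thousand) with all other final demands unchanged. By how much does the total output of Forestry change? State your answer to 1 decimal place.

I − A =
  [   0.75    -0.15]
  [  -0.05     0.60]
det(I−A) = (0.75)(0.60) − (-0.15)(-0.05) = 0.4425
adj(I−A) = [[0.60, 0.15], [0.05, 0.75]]
(I − A)⁻¹ = adj(I−A) / det(I−A) ≈
  [   1.3559     0.3390]
  [   0.1130     1.6949]
Δx = (I − A)⁻¹ Δd with Δd having +60 in the Rubber component and 0 elsewhere.
So Δx_F = L_FR · (+60), where L_FR = adj(I−A)_FR / det(I−A) = 0.05 / 0.4425.
Δx_F = 0.05 × (+60) / 0.4425 = 3.00 / 0.4425 ≈ 6.8.

Δx_F = 6.8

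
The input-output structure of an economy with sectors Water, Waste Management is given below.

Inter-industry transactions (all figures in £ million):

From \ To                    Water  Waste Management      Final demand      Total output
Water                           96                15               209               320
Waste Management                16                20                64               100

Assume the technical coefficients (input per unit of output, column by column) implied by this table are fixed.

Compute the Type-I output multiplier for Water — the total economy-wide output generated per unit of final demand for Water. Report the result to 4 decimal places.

m_1 = 1.5385

Technical coefficients a_ij = z_ij / X_j:
  a_11 = 96/320 = 0.30, a_21 = 16/320 = 0.05
  a_12 = 15/100 = 0.15, a_22 = 20/100 = 0.20
I − A =
  [   0.70    -0.15]
  [  -0.05     0.80]
det(I−A) = (0.70)(0.80) − (-0.15)(-0.05) = 0.5525
adj(I−A) = [[0.80, 0.15], [0.05, 0.70]]
(I − A)⁻¹ = adj(I−A) / det(I−A) ≈
  [   1.44796     0.27149]
  [   0.09050     1.26697]
The output multiplier for sector j is the column-j sum of the Leontief inverse (I − A)⁻¹ = adj(I−A) / det(I−A).
Column 1 of adj(I−A): (0.80, 0.05); det(I−A) = 0.5525.
m_1 = (0.80 + 0.05) / 0.5525 = 0.85 / 0.5525 ≈ 1.5385.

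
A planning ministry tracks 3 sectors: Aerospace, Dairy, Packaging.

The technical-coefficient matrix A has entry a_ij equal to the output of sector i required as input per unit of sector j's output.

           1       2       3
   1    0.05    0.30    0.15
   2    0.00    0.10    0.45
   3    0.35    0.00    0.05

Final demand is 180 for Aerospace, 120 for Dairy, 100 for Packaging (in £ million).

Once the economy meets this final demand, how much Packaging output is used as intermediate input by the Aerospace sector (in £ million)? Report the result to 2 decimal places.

I − A =
  [   0.95    -0.30    -0.15]
  [   0.00     0.90    -0.45]
  [  -0.35     0.00     0.95]
Cofactors of I−A, C_ij = (−1)^(i+j)·(minor ij) (rows/columns in the sector order above):
  C_11 = (0.90)(0.95) − (-0.45)(0.00) = 0.8550
  C_12 = −[(0.00)(0.95) − (-0.45)(-0.35)] = 0.1575
  C_13 = (0.00)(0.00) − (0.90)(-0.35) = 0.3150
  C_21 = −[(-0.30)(0.95) − (-0.15)(0.00)] = 0.2850
  C_22 = (0.95)(0.95) − (-0.15)(-0.35) = 0.8500
  C_23 = −[(0.95)(0.00) − (-0.30)(-0.35)] = 0.1050
  C_31 = (-0.30)(-0.45) − (-0.15)(0.90) = 0.2700
  C_32 = −[(0.95)(-0.45) − (-0.15)(0.00)] = 0.4275
  C_33 = (0.95)(0.90) − (-0.30)(0.00) = 0.8550
det(I−A) = Σ_j (I−A)_1j·C_1j = (0.95)(0.8550) + (-0.30)(0.1575) + (-0.15)(0.3150) = 0.71775
adj(I−A) = Cᵀ =
  [ 0.8550   0.2850   0.2700]
  [ 0.1575   0.8500   0.4275]
  [ 0.3150   0.1050   0.8550]
(I − A)⁻¹ = adj(I−A) / det(I−A) ≈
  [   1.1912     0.3971     0.3762]
  [   0.2194     1.1843     0.5956]
  [   0.4389     0.1463     1.1912]
First solve x = (I − A)⁻¹ d = adj(I−A)·d / det(I−A); in particular x_1 = (0.8550·180 + 0.2850·120 + 0.2700·100) / 0.71775 = 215.10 / 0.71775 ≈ 299.6865.
Intermediate flow from 3 to 1: z_31 = a_31 · x_1 = 0.35 × 215.10 / 0.71775 = 75.285 / 0.71775 ≈ 104.89.

z_31 = 104.89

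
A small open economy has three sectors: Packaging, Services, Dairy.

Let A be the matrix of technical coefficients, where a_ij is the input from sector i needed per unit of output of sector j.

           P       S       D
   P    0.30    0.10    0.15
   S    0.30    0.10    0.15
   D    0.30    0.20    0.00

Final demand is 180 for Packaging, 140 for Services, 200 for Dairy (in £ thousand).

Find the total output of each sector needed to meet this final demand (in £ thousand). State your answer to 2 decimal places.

x_P = 390.10, x_S = 350.10, x_D = 387.05

I − A =
  [   0.70    -0.10    -0.15]
  [  -0.30     0.90    -0.15]
  [  -0.30    -0.20     1.00]
Cofactors of I−A, C_ij = (−1)^(i+j)·(minor ij) (rows/columns in the sector order above):
  C_11 = (0.90)(1.00) − (-0.15)(-0.20) = 0.8700
  C_12 = −[(-0.30)(1.00) − (-0.15)(-0.30)] = 0.3450
  C_13 = (-0.30)(-0.20) − (0.90)(-0.30) = 0.3300
  C_21 = −[(-0.10)(1.00) − (-0.15)(-0.20)] = 0.1300
  C_22 = (0.70)(1.00) − (-0.15)(-0.30) = 0.6550
  C_23 = −[(0.70)(-0.20) − (-0.10)(-0.30)] = 0.1700
  C_31 = (-0.10)(-0.15) − (-0.15)(0.90) = 0.1500
  C_32 = −[(0.70)(-0.15) − (-0.15)(-0.30)] = 0.1500
  C_33 = (0.70)(0.90) − (-0.10)(-0.30) = 0.6000
det(I−A) = Σ_j (I−A)_1j·C_1j = (0.70)(0.8700) + (-0.10)(0.3450) + (-0.15)(0.3300) = 0.5250
adj(I−A) = Cᵀ =
  [ 0.8700   0.1300   0.1500]
  [ 0.3450   0.6550   0.1500]
  [ 0.3300   0.1700   0.6000]
(I − A)⁻¹ = adj(I−A) / det(I−A) ≈
  [   1.6571     0.2476     0.2857]
  [   0.6571     1.2476     0.2857]
  [   0.6286     0.3238     1.1429]
x = (I − A)⁻¹ d = adj(I−A)·d / det(I−A), with det(I−A) = 0.5250:
  x_P = (0.8700·180 + 0.1300·140 + 0.1500·200) / 0.5250 = 204.80 / 0.5250 ≈ 390.10
  x_S = (0.3450·180 + 0.6550·140 + 0.1500·200) / 0.5250 = 183.80 / 0.5250 ≈ 350.10
  x_D = (0.3300·180 + 0.1700·140 + 0.6000·200) / 0.5250 = 203.20 / 0.5250 ≈ 387.05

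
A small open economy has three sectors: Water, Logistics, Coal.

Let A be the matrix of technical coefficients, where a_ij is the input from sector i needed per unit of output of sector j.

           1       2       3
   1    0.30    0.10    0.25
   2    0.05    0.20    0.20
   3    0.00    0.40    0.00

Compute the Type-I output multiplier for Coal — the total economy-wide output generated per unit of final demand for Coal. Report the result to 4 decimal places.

I − A =
  [   0.70    -0.10    -0.25]
  [  -0.05     0.80    -0.20]
  [   0.00    -0.40     1.00]
Cofactors of I−A, C_ij = (−1)^(i+j)·(minor ij) (rows/columns in the sector order above):
  C_11 = (0.80)(1.00) − (-0.20)(-0.40) = 0.7200
  C_12 = −[(-0.05)(1.00) − (-0.20)(0.00)] = 0.0500
  C_13 = (-0.05)(-0.40) − (0.80)(0.00) = 0.0200
  C_21 = −[(-0.10)(1.00) − (-0.25)(-0.40)] = 0.2000
  C_22 = (0.70)(1.00) − (-0.25)(0.00) = 0.7000
  C_23 = −[(0.70)(-0.40) − (-0.10)(0.00)] = 0.2800
  C_31 = (-0.10)(-0.20) − (-0.25)(0.80) = 0.2200
  C_32 = −[(0.70)(-0.20) − (-0.25)(-0.05)] = 0.1525
  C_33 = (0.70)(0.80) − (-0.10)(-0.05) = 0.5550
det(I−A) = Σ_j (I−A)_1j·C_1j = (0.70)(0.7200) + (-0.10)(0.0500) + (-0.25)(0.0200) = 0.4940
adj(I−A) = Cᵀ =
  [ 0.7200   0.2000   0.2200]
  [ 0.0500   0.7000   0.1525]
  [ 0.0200   0.2800   0.5550]
(I − A)⁻¹ = adj(I−A) / det(I−A) ≈
  [   1.45749     0.40486     0.44534]
  [   0.10121     1.41700     0.30870]
  [   0.04049     0.56680     1.12348]
The output multiplier for sector j is the column-j sum of the Leontief inverse (I − A)⁻¹ = adj(I−A) / det(I−A).
Column 3 of adj(I−A): (0.2200, 0.1525, 0.5550); det(I−A) = 0.4940.
m_3 = (0.2200 + 0.1525 + 0.5550) / 0.4940 = 0.9275 / 0.4940 ≈ 1.8775.

m_3 = 1.8775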